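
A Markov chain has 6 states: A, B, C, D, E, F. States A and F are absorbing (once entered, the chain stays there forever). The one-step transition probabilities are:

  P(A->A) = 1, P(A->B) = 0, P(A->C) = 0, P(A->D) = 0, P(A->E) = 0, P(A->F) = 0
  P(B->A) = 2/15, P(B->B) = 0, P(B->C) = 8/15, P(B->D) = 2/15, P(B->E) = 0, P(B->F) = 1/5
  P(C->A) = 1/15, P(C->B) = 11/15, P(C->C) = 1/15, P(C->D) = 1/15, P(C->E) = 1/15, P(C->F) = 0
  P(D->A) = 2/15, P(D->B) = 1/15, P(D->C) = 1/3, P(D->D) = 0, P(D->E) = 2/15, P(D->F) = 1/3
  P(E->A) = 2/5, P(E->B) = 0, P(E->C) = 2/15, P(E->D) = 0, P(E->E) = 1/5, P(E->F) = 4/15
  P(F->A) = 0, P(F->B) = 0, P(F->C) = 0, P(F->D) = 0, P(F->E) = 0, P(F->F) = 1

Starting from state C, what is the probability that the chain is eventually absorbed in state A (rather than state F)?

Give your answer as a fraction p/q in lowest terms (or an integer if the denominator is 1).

Let a_i = P(absorbed in A | start in state i).
Boundary conditions: a_A = 1, a_F = 0.
For each transient state i, a_i = sum_j P(i->j) * a_j:
  a_B = 2/15*a_A + 0*a_B + 8/15*a_C + 2/15*a_D + 0*a_E + 1/5*a_F
  a_C = 1/15*a_A + 11/15*a_B + 1/15*a_C + 1/15*a_D + 1/15*a_E + 0*a_F
  a_D = 2/15*a_A + 1/15*a_B + 1/3*a_C + 0*a_D + 2/15*a_E + 1/3*a_F
  a_E = 2/5*a_A + 0*a_B + 2/15*a_C + 0*a_D + 1/5*a_E + 4/15*a_F

Substituting a_A = 1 and a_F = 0, rearrange to (I - Q) a = r where r[i] = P(i -> A):
  [1, -8/15, -2/15, 0] . (a_B, a_C, a_D, a_E) = 2/15
  [-11/15, 14/15, -1/15, -1/15] . (a_B, a_C, a_D, a_E) = 1/15
  [-1/15, -1/3, 1, -2/15] . (a_B, a_C, a_D, a_E) = 2/15
  [0, -2/15, 0, 4/5] . (a_B, a_C, a_D, a_E) = 2/5

Solving yields:
  a_B = 4244/9357
  a_C = 1555/3119
  a_D = 1271/3119
  a_E = 5456/9357

Starting state is C, so the absorption probability is a_C = 1555/3119.

Answer: 1555/3119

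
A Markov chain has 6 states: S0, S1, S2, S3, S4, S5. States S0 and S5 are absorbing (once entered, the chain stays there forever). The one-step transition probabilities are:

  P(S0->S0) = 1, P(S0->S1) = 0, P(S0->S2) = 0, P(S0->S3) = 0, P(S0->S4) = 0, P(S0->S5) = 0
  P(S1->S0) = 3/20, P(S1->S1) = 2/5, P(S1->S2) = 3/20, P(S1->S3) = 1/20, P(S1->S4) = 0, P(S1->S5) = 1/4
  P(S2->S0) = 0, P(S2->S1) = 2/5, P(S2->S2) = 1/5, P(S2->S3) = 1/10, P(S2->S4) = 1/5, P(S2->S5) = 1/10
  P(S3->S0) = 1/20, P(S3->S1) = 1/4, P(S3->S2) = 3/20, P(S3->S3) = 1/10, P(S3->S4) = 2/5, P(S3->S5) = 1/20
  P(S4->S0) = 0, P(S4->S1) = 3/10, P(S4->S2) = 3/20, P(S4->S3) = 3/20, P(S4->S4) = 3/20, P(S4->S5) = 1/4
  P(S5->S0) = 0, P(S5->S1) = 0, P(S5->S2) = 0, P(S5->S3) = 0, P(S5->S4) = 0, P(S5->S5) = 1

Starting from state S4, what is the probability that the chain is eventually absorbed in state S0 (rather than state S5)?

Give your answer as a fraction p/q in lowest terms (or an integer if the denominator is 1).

Answer: 4065/18769

Derivation:
Let a_i = P(absorbed in S0 | start in state i).
Boundary conditions: a_S0 = 1, a_S5 = 0.
For each transient state i, a_i = sum_j P(i->j) * a_j:
  a_S1 = 3/20*a_S0 + 2/5*a_S1 + 3/20*a_S2 + 1/20*a_S3 + 0*a_S4 + 1/4*a_S5
  a_S2 = 0*a_S0 + 2/5*a_S1 + 1/5*a_S2 + 1/10*a_S3 + 1/5*a_S4 + 1/10*a_S5
  a_S3 = 1/20*a_S0 + 1/4*a_S1 + 3/20*a_S2 + 1/10*a_S3 + 2/5*a_S4 + 1/20*a_S5
  a_S4 = 0*a_S0 + 3/10*a_S1 + 3/20*a_S2 + 3/20*a_S3 + 3/20*a_S4 + 1/4*a_S5

Substituting a_S0 = 1 and a_S5 = 0, rearrange to (I - Q) a = r where r[i] = P(i -> S0):
  [3/5, -3/20, -1/20, 0] . (a_S1, a_S2, a_S3, a_S4) = 3/20
  [-2/5, 4/5, -1/10, -1/5] . (a_S1, a_S2, a_S3, a_S4) = 0
  [-1/4, -3/20, 9/10, -2/5] . (a_S1, a_S2, a_S3, a_S4) = 1/20
  [-3/10, -3/20, -3/20, 17/20] . (a_S1, a_S2, a_S3, a_S4) = 0

Solving yields:
  a_S1 = 6364/18769
  a_S2 = 4877/18769
  a_S3 = 5430/18769
  a_S4 = 4065/18769

Starting state is S4, so the absorption probability is a_S4 = 4065/18769.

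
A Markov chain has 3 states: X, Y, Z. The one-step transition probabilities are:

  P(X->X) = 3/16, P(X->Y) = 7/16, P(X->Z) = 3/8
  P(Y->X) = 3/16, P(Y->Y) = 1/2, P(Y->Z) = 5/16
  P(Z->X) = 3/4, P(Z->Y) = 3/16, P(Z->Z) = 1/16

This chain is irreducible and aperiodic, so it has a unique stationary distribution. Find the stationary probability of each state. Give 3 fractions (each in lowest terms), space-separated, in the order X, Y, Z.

Answer: 105/311 123/311 83/311

Derivation:
The stationary distribution satisfies pi = pi * P, i.e.:
  pi_X = 3/16*pi_X + 3/16*pi_Y + 3/4*pi_Z
  pi_Y = 7/16*pi_X + 1/2*pi_Y + 3/16*pi_Z
  pi_Z = 3/8*pi_X + 5/16*pi_Y + 1/16*pi_Z
with normalization: pi_X + pi_Y + pi_Z = 1.

Using the first 2 balance equations plus normalization, the linear system A*pi = b is:
  [-13/16, 3/16, 3/4] . pi = 0
  [7/16, -1/2, 3/16] . pi = 0
  [1, 1, 1] . pi = 1

Solving yields:
  pi_X = 105/311
  pi_Y = 123/311
  pi_Z = 83/311

Verification (pi * P):
  105/311*3/16 + 123/311*3/16 + 83/311*3/4 = 105/311 = pi_X  (ok)
  105/311*7/16 + 123/311*1/2 + 83/311*3/16 = 123/311 = pi_Y  (ok)
  105/311*3/8 + 123/311*5/16 + 83/311*1/16 = 83/311 = pi_Z  (ok)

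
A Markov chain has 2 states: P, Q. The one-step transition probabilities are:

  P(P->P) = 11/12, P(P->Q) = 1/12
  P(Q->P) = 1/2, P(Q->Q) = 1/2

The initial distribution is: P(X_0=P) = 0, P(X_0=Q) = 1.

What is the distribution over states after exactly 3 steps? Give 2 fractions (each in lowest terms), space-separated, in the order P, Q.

Propagating the distribution step by step (d_{t+1} = d_t * P):
d_0 = (P=0, Q=1)
  d_1[P] = 0*11/12 + 1*1/2 = 1/2
  d_1[Q] = 0*1/12 + 1*1/2 = 1/2
d_1 = (P=1/2, Q=1/2)
  d_2[P] = 1/2*11/12 + 1/2*1/2 = 17/24
  d_2[Q] = 1/2*1/12 + 1/2*1/2 = 7/24
d_2 = (P=17/24, Q=7/24)
  d_3[P] = 17/24*11/12 + 7/24*1/2 = 229/288
  d_3[Q] = 17/24*1/12 + 7/24*1/2 = 59/288
d_3 = (P=229/288, Q=59/288)

Answer: 229/288 59/288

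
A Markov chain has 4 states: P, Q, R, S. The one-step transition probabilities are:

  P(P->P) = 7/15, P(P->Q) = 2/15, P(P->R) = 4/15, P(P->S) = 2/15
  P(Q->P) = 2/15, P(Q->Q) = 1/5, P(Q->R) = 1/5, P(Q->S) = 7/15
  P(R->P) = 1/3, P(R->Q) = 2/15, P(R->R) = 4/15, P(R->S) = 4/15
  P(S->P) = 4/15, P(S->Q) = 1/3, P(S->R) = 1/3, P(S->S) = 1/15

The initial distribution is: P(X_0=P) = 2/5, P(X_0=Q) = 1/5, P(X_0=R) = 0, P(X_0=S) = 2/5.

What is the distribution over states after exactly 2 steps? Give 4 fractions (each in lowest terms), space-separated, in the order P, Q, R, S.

Propagating the distribution step by step (d_{t+1} = d_t * P):
d_0 = (P=2/5, Q=1/5, R=0, S=2/5)
  d_1[P] = 2/5*7/15 + 1/5*2/15 + 0*1/3 + 2/5*4/15 = 8/25
  d_1[Q] = 2/5*2/15 + 1/5*1/5 + 0*2/15 + 2/5*1/3 = 17/75
  d_1[R] = 2/5*4/15 + 1/5*1/5 + 0*4/15 + 2/5*1/3 = 7/25
  d_1[S] = 2/5*2/15 + 1/5*7/15 + 0*4/15 + 2/5*1/15 = 13/75
d_1 = (P=8/25, Q=17/75, R=7/25, S=13/75)
  d_2[P] = 8/25*7/15 + 17/75*2/15 + 7/25*1/3 + 13/75*4/15 = 359/1125
  d_2[Q] = 8/25*2/15 + 17/75*1/5 + 7/25*2/15 + 13/75*1/3 = 206/1125
  d_2[R] = 8/25*4/15 + 17/75*1/5 + 7/25*4/15 + 13/75*1/3 = 296/1125
  d_2[S] = 8/25*2/15 + 17/75*7/15 + 7/25*4/15 + 13/75*1/15 = 88/375
d_2 = (P=359/1125, Q=206/1125, R=296/1125, S=88/375)

Answer: 359/1125 206/1125 296/1125 88/375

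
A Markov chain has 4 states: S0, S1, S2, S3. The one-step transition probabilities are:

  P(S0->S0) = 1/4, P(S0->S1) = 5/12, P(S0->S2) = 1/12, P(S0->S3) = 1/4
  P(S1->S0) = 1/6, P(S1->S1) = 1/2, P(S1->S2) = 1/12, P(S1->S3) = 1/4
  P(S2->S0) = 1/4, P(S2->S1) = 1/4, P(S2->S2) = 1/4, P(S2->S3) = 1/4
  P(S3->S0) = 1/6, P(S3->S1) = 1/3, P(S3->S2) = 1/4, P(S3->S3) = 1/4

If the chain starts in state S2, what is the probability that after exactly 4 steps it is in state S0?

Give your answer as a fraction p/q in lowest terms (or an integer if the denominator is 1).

Computing P^4 by repeated multiplication:
P^1 =
  S0: [1/4, 5/12, 1/12, 1/4]
  S1: [1/6, 1/2, 1/12, 1/4]
  S2: [1/4, 1/4, 1/4, 1/4]
  S3: [1/6, 1/3, 1/4, 1/4]
P^2 =
  S0: [7/36, 5/12, 5/36, 1/4]
  S1: [3/16, 61/144, 5/36, 1/4]
  S2: [5/24, 3/8, 1/6, 1/4]
  S3: [29/144, 55/144, 1/6, 1/4]
P^3 =
  S0: [7/36, 11/27, 4/27, 1/4]
  S1: [335/1728, 235/576, 4/27, 1/4]
  S2: [19/96, 115/288, 11/72, 1/4]
  S3: [341/1728, 691/1728, 11/72, 1/4]
P^4 =
  S0: [253/1296, 175/432, 97/648, 1/4]
  S1: [1349/6912, 8401/20736, 97/648, 1/4]
  S2: [677/3456, 155/384, 65/432, 1/4]
  S3: [4061/20736, 8371/20736, 65/432, 1/4]

(P^4)[S2 -> S0] = 677/3456

Answer: 677/3456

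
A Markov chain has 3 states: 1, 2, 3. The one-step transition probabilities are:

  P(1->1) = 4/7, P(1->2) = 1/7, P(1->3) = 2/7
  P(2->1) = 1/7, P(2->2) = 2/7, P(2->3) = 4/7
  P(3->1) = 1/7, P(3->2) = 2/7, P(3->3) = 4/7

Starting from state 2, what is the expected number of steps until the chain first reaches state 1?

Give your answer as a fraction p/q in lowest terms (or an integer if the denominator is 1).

Let h_i = expected steps to first reach 1 from state i.
Boundary: h_1 = 0.
First-step equations for the other states:
  h_2 = 1 + 1/7*h_1 + 2/7*h_2 + 4/7*h_3
  h_3 = 1 + 1/7*h_1 + 2/7*h_2 + 4/7*h_3

Substituting h_1 = 0 and rearranging gives the linear system (I - Q) h = 1:
  [5/7, -4/7] . (h_2, h_3) = 1
  [-2/7, 3/7] . (h_2, h_3) = 1

Solving yields:
  h_2 = 7
  h_3 = 7

Starting state is 2, so the expected hitting time is h_2 = 7.

Answer: 7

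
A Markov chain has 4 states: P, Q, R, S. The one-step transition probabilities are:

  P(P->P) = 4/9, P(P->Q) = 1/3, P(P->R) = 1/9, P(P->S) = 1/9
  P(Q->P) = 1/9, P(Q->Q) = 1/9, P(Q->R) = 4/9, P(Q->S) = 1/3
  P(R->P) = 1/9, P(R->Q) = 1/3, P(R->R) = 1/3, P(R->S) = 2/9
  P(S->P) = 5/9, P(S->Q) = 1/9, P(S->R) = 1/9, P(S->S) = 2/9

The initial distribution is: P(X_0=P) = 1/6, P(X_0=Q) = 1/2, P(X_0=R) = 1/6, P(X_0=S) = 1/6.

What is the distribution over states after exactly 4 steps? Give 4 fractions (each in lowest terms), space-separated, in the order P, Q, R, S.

Propagating the distribution step by step (d_{t+1} = d_t * P):
d_0 = (P=1/6, Q=1/2, R=1/6, S=1/6)
  d_1[P] = 1/6*4/9 + 1/2*1/9 + 1/6*1/9 + 1/6*5/9 = 13/54
  d_1[Q] = 1/6*1/3 + 1/2*1/9 + 1/6*1/3 + 1/6*1/9 = 5/27
  d_1[R] = 1/6*1/9 + 1/2*4/9 + 1/6*1/3 + 1/6*1/9 = 17/54
  d_1[S] = 1/6*1/9 + 1/2*1/3 + 1/6*2/9 + 1/6*2/9 = 7/27
d_1 = (P=13/54, Q=5/27, R=17/54, S=7/27)
  d_2[P] = 13/54*4/9 + 5/27*1/9 + 17/54*1/9 + 7/27*5/9 = 149/486
  d_2[Q] = 13/54*1/3 + 5/27*1/9 + 17/54*1/3 + 7/27*1/9 = 19/81
  d_2[R] = 13/54*1/9 + 5/27*4/9 + 17/54*1/3 + 7/27*1/9 = 59/243
  d_2[S] = 13/54*1/9 + 5/27*1/3 + 17/54*2/9 + 7/27*2/9 = 35/162
d_2 = (P=149/486, Q=19/81, R=59/243, S=35/162)
  d_3[P] = 149/486*4/9 + 19/81*1/9 + 59/243*1/9 + 35/162*5/9 = 451/1458
  d_3[Q] = 149/486*1/3 + 19/81*1/9 + 59/243*1/3 + 35/162*1/9 = 170/729
  d_3[R] = 149/486*1/9 + 19/81*4/9 + 59/243*1/3 + 35/162*1/9 = 532/2187
  d_3[S] = 149/486*1/9 + 19/81*1/3 + 59/243*2/9 + 35/162*2/9 = 937/4374
d_3 = (P=451/1458, Q=170/729, R=532/2187, S=937/4374)
  d_4[P] = 451/1458*4/9 + 170/729*1/9 + 532/2187*1/9 + 937/4374*5/9 = 12181/39366
  d_4[Q] = 451/1458*1/3 + 170/729*1/9 + 532/2187*1/3 + 937/4374*1/9 = 4604/19683
  d_4[R] = 451/1458*1/9 + 170/729*4/9 + 532/2187*1/3 + 937/4374*1/9 = 4781/19683
  d_4[S] = 451/1458*1/9 + 170/729*1/3 + 532/2187*2/9 + 937/4374*2/9 = 935/4374
d_4 = (P=12181/39366, Q=4604/19683, R=4781/19683, S=935/4374)

Answer: 12181/39366 4604/19683 4781/19683 935/4374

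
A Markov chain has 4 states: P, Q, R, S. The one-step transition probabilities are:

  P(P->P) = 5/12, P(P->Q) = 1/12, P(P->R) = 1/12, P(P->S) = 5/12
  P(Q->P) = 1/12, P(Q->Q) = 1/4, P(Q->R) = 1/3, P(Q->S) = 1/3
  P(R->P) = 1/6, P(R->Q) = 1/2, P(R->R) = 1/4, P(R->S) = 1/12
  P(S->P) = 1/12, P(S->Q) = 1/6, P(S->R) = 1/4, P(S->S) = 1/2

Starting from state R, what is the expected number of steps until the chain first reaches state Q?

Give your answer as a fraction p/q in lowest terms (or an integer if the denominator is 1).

Answer: 804/269

Derivation:
Let h_i = expected steps to first reach Q from state i.
Boundary: h_Q = 0.
First-step equations for the other states:
  h_P = 1 + 5/12*h_P + 1/12*h_Q + 1/12*h_R + 5/12*h_S
  h_R = 1 + 1/6*h_P + 1/2*h_Q + 1/4*h_R + 1/12*h_S
  h_S = 1 + 1/12*h_P + 1/6*h_Q + 1/4*h_R + 1/2*h_S

Substituting h_Q = 0 and rearranging gives the linear system (I - Q) h = 1:
  [7/12, -1/12, -5/12] . (h_P, h_R, h_S) = 1
  [-1/6, 3/4, -1/12] . (h_P, h_R, h_S) = 1
  [-1/12, -1/4, 1/2] . (h_P, h_R, h_S) = 1

Solving yields:
  h_P = 1416/269
  h_R = 804/269
  h_S = 1176/269

Starting state is R, so the expected hitting time is h_R = 804/269.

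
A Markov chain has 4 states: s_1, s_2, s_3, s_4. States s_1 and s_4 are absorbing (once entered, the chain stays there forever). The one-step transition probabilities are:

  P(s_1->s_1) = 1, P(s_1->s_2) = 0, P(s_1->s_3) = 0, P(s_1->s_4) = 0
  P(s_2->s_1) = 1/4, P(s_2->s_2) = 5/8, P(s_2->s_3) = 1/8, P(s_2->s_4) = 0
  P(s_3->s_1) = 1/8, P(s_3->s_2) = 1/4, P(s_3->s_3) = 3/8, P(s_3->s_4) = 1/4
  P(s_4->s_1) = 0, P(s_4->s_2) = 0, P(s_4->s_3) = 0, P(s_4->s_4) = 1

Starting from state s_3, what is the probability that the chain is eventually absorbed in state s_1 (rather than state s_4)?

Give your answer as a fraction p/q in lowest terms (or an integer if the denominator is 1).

Let a_i = P(absorbed in s_1 | start in state i).
Boundary conditions: a_s_1 = 1, a_s_4 = 0.
For each transient state i, a_i = sum_j P(i->j) * a_j:
  a_s_2 = 1/4*a_s_1 + 5/8*a_s_2 + 1/8*a_s_3 + 0*a_s_4
  a_s_3 = 1/8*a_s_1 + 1/4*a_s_2 + 3/8*a_s_3 + 1/4*a_s_4

Substituting a_s_1 = 1 and a_s_4 = 0, rearrange to (I - Q) a = r where r[i] = P(i -> s_1):
  [3/8, -1/8] . (a_s_2, a_s_3) = 1/4
  [-1/4, 5/8] . (a_s_2, a_s_3) = 1/8

Solving yields:
  a_s_2 = 11/13
  a_s_3 = 7/13

Starting state is s_3, so the absorption probability is a_s_3 = 7/13.

Answer: 7/13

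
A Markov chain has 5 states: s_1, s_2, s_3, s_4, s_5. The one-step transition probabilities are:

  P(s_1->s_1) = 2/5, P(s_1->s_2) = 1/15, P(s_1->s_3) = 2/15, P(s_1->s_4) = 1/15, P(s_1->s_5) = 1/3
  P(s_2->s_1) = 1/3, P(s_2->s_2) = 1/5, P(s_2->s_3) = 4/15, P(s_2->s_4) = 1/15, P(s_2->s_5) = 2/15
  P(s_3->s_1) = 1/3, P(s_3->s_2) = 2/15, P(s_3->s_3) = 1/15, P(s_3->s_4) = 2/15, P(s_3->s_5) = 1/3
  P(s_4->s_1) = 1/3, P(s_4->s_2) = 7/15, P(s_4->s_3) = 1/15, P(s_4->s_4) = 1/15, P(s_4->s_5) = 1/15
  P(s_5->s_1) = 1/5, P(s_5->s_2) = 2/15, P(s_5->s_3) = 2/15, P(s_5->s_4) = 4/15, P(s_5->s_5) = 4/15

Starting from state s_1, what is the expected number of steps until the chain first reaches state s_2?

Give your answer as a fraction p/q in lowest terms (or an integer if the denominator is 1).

Let h_i = expected steps to first reach s_2 from state i.
Boundary: h_s_2 = 0.
First-step equations for the other states:
  h_s_1 = 1 + 2/5*h_s_1 + 1/15*h_s_2 + 2/15*h_s_3 + 1/15*h_s_4 + 1/3*h_s_5
  h_s_3 = 1 + 1/3*h_s_1 + 2/15*h_s_2 + 1/15*h_s_3 + 2/15*h_s_4 + 1/3*h_s_5
  h_s_4 = 1 + 1/3*h_s_1 + 7/15*h_s_2 + 1/15*h_s_3 + 1/15*h_s_4 + 1/15*h_s_5
  h_s_5 = 1 + 1/5*h_s_1 + 2/15*h_s_2 + 2/15*h_s_3 + 4/15*h_s_4 + 4/15*h_s_5

Substituting h_s_2 = 0 and rearranging gives the linear system (I - Q) h = 1:
  [3/5, -2/15, -1/15, -1/3] . (h_s_1, h_s_3, h_s_4, h_s_5) = 1
  [-1/3, 14/15, -2/15, -1/3] . (h_s_1, h_s_3, h_s_4, h_s_5) = 1
  [-1/3, -1/15, 14/15, -1/15] . (h_s_1, h_s_3, h_s_4, h_s_5) = 1
  [-1/5, -2/15, -4/15, 11/15] . (h_s_1, h_s_3, h_s_4, h_s_5) = 1

Solving yields:
  h_s_1 = 2760/401
  h_s_3 = 27780/4411
  h_s_4 = 19440/4411
  h_s_5 = 26415/4411

Starting state is s_1, so the expected hitting time is h_s_1 = 2760/401.

Answer: 2760/401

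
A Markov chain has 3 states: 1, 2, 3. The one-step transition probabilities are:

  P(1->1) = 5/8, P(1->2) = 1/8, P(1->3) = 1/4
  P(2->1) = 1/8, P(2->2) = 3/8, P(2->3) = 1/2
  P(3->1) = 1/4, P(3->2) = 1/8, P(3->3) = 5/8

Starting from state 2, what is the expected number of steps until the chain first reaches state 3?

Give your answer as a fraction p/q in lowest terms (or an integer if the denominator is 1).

Let h_i = expected steps to first reach 3 from state i.
Boundary: h_3 = 0.
First-step equations for the other states:
  h_1 = 1 + 5/8*h_1 + 1/8*h_2 + 1/4*h_3
  h_2 = 1 + 1/8*h_1 + 3/8*h_2 + 1/2*h_3

Substituting h_3 = 0 and rearranging gives the linear system (I - Q) h = 1:
  [3/8, -1/8] . (h_1, h_2) = 1
  [-1/8, 5/8] . (h_1, h_2) = 1

Solving yields:
  h_1 = 24/7
  h_2 = 16/7

Starting state is 2, so the expected hitting time is h_2 = 16/7.

Answer: 16/7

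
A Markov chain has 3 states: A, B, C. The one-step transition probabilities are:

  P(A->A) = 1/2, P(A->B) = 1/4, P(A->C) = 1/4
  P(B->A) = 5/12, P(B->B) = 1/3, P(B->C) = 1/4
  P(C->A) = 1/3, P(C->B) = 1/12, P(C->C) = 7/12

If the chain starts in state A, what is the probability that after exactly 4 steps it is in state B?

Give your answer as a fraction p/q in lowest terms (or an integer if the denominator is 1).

Answer: 1435/6912

Derivation:
Computing P^4 by repeated multiplication:
P^1 =
  A: [1/2, 1/4, 1/4]
  B: [5/12, 1/3, 1/4]
  C: [1/3, 1/12, 7/12]
P^2 =
  A: [7/16, 11/48, 1/3]
  B: [31/72, 17/72, 1/3]
  C: [19/48, 23/144, 4/9]
P^3 =
  A: [245/576, 41/192, 13/36]
  B: [367/864, 185/864, 13/36]
  C: [713/1728, 109/576, 43/108]
P^4 =
  A: [2917/6912, 1435/6912, 10/27]
  B: [4375/10368, 2153/10368, 10/27]
  C: [8665/20736, 4135/20736, 31/81]

(P^4)[A -> B] = 1435/6912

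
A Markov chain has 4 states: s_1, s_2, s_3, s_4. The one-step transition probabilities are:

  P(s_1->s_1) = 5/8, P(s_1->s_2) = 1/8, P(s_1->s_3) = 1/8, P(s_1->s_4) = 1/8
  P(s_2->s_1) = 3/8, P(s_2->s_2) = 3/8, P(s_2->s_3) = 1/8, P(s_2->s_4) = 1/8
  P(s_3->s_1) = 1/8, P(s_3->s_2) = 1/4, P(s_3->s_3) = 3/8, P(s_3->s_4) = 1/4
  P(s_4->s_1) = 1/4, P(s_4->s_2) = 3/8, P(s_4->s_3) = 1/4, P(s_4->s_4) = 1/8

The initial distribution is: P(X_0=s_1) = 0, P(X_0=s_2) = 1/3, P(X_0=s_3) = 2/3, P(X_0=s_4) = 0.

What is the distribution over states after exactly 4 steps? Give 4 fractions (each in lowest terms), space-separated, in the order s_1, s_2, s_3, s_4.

Propagating the distribution step by step (d_{t+1} = d_t * P):
d_0 = (s_1=0, s_2=1/3, s_3=2/3, s_4=0)
  d_1[s_1] = 0*5/8 + 1/3*3/8 + 2/3*1/8 + 0*1/4 = 5/24
  d_1[s_2] = 0*1/8 + 1/3*3/8 + 2/3*1/4 + 0*3/8 = 7/24
  d_1[s_3] = 0*1/8 + 1/3*1/8 + 2/3*3/8 + 0*1/4 = 7/24
  d_1[s_4] = 0*1/8 + 1/3*1/8 + 2/3*1/4 + 0*1/8 = 5/24
d_1 = (s_1=5/24, s_2=7/24, s_3=7/24, s_4=5/24)
  d_2[s_1] = 5/24*5/8 + 7/24*3/8 + 7/24*1/8 + 5/24*1/4 = 21/64
  d_2[s_2] = 5/24*1/8 + 7/24*3/8 + 7/24*1/4 + 5/24*3/8 = 55/192
  d_2[s_3] = 5/24*1/8 + 7/24*1/8 + 7/24*3/8 + 5/24*1/4 = 43/192
  d_2[s_4] = 5/24*1/8 + 7/24*1/8 + 7/24*1/4 + 5/24*1/8 = 31/192
d_2 = (s_1=21/64, s_2=55/192, s_3=43/192, s_4=31/192)
  d_3[s_1] = 21/64*5/8 + 55/192*3/8 + 43/192*1/8 + 31/192*1/4 = 195/512
  d_3[s_2] = 21/64*1/8 + 55/192*3/8 + 43/192*1/4 + 31/192*3/8 = 407/1536
  d_3[s_3] = 21/64*1/8 + 55/192*1/8 + 43/192*3/8 + 31/192*1/4 = 103/512
  d_3[s_4] = 21/64*1/8 + 55/192*1/8 + 43/192*1/4 + 31/192*1/8 = 235/1536
d_3 = (s_1=195/512, s_2=407/1536, s_3=103/512, s_4=235/1536)
  d_4[s_1] = 195/512*5/8 + 407/1536*3/8 + 103/512*1/8 + 235/1536*1/4 = 4925/12288
  d_4[s_2] = 195/512*1/8 + 407/1536*3/8 + 103/512*1/4 + 235/1536*3/8 = 1043/4096
  d_4[s_3] = 195/512*1/8 + 407/1536*1/8 + 103/512*3/8 + 235/1536*1/4 = 2389/12288
  d_4[s_4] = 195/512*1/8 + 407/1536*1/8 + 103/512*1/4 + 235/1536*1/8 = 615/4096
d_4 = (s_1=4925/12288, s_2=1043/4096, s_3=2389/12288, s_4=615/4096)

Answer: 4925/12288 1043/4096 2389/12288 615/4096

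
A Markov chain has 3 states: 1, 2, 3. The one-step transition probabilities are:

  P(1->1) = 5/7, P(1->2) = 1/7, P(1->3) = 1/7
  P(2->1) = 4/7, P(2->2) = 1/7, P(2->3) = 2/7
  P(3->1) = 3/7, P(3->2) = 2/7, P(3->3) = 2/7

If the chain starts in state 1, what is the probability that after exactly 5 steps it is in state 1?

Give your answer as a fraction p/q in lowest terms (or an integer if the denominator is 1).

Answer: 10662/16807

Derivation:
Computing P^5 by repeated multiplication:
P^1 =
  1: [5/7, 1/7, 1/7]
  2: [4/7, 1/7, 2/7]
  3: [3/7, 2/7, 2/7]
P^2 =
  1: [32/49, 8/49, 9/49]
  2: [30/49, 9/49, 10/49]
  3: [29/49, 9/49, 11/49]
P^3 =
  1: [219/343, 58/343, 66/343]
  2: [216/343, 59/343, 68/343]
  3: [214/343, 60/343, 69/343]
P^4 =
  1: [1525/2401, 409/2401, 467/2401]
  2: [1520/2401, 411/2401, 470/2401]
  3: [1517/2401, 412/2401, 472/2401]
P^5 =
  1: [10662/16807, 2868/16807, 3277/16807]
  2: [1522/2401, 2871/16807, 3282/16807]
  3: [10649/16807, 2873/16807, 3285/16807]

(P^5)[1 -> 1] = 10662/16807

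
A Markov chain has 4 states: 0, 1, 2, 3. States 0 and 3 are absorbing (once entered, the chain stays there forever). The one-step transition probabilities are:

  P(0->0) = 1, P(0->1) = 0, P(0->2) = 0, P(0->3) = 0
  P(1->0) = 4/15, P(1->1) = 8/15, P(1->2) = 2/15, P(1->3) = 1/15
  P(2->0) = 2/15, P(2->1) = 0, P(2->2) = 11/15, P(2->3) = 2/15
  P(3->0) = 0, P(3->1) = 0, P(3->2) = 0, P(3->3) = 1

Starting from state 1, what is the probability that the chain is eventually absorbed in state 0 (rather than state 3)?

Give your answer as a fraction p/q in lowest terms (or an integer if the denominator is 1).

Let a_i = P(absorbed in 0 | start in state i).
Boundary conditions: a_0 = 1, a_3 = 0.
For each transient state i, a_i = sum_j P(i->j) * a_j:
  a_1 = 4/15*a_0 + 8/15*a_1 + 2/15*a_2 + 1/15*a_3
  a_2 = 2/15*a_0 + 0*a_1 + 11/15*a_2 + 2/15*a_3

Substituting a_0 = 1 and a_3 = 0, rearrange to (I - Q) a = r where r[i] = P(i -> 0):
  [7/15, -2/15] . (a_1, a_2) = 4/15
  [0, 4/15] . (a_1, a_2) = 2/15

Solving yields:
  a_1 = 5/7
  a_2 = 1/2

Starting state is 1, so the absorption probability is a_1 = 5/7.

Answer: 5/7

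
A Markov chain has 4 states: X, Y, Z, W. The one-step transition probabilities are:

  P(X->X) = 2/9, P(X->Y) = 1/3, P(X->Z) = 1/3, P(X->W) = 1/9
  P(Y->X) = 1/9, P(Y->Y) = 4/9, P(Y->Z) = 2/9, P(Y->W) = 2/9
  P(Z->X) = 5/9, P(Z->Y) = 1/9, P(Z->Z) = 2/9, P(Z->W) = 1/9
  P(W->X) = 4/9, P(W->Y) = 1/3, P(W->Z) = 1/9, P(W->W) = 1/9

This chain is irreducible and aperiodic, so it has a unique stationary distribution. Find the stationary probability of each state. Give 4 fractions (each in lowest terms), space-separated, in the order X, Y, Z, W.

The stationary distribution satisfies pi = pi * P, i.e.:
  pi_X = 2/9*pi_X + 1/9*pi_Y + 5/9*pi_Z + 4/9*pi_W
  pi_Y = 1/3*pi_X + 4/9*pi_Y + 1/9*pi_Z + 1/3*pi_W
  pi_Z = 1/3*pi_X + 2/9*pi_Y + 2/9*pi_Z + 1/9*pi_W
  pi_W = 1/9*pi_X + 2/9*pi_Y + 1/9*pi_Z + 1/9*pi_W
with normalization: pi_X + pi_Y + pi_Z + pi_W = 1.

Using the first 3 balance equations plus normalization, the linear system A*pi = b is:
  [-7/9, 1/9, 5/9, 4/9] . pi = 0
  [1/3, -5/9, 1/9, 1/3] . pi = 0
  [1/3, 2/9, -7/9, 1/9] . pi = 0
  [1, 1, 1, 1] . pi = 1

Solving yields:
  pi_X = 209/698
  pi_Y = 110/349
  pi_Z = 167/698
  pi_W = 51/349

Verification (pi * P):
  209/698*2/9 + 110/349*1/9 + 167/698*5/9 + 51/349*4/9 = 209/698 = pi_X  (ok)
  209/698*1/3 + 110/349*4/9 + 167/698*1/9 + 51/349*1/3 = 110/349 = pi_Y  (ok)
  209/698*1/3 + 110/349*2/9 + 167/698*2/9 + 51/349*1/9 = 167/698 = pi_Z  (ok)
  209/698*1/9 + 110/349*2/9 + 167/698*1/9 + 51/349*1/9 = 51/349 = pi_W  (ok)

Answer: 209/698 110/349 167/698 51/349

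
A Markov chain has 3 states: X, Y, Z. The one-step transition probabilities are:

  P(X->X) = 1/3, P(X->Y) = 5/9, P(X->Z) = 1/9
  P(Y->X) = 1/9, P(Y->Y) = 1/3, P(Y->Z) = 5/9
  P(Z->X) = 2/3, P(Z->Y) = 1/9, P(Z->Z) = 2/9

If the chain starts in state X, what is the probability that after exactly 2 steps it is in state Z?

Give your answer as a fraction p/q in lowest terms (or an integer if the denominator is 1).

Answer: 10/27

Derivation:
Computing P^2 by repeated multiplication:
P^1 =
  X: [1/3, 5/9, 1/9]
  Y: [1/9, 1/3, 5/9]
  Z: [2/3, 1/9, 2/9]
P^2 =
  X: [20/81, 31/81, 10/27]
  Y: [4/9, 19/81, 26/81]
  Z: [31/81, 35/81, 5/27]

(P^2)[X -> Z] = 10/27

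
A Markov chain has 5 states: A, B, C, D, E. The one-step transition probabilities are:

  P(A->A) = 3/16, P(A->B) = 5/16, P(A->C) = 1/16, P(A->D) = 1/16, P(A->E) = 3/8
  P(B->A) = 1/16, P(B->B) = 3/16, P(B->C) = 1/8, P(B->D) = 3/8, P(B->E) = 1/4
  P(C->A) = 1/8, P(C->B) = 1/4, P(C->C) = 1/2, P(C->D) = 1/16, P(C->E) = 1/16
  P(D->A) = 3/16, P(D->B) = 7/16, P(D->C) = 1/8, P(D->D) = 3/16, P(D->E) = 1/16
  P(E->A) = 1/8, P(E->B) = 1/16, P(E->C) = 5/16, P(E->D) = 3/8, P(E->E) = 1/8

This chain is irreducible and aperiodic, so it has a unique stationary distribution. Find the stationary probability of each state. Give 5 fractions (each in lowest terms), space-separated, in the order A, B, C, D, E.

Answer: 6688/51025 517/2041 12001/51025 2239/10205 632/3925

Derivation:
The stationary distribution satisfies pi = pi * P, i.e.:
  pi_A = 3/16*pi_A + 1/16*pi_B + 1/8*pi_C + 3/16*pi_D + 1/8*pi_E
  pi_B = 5/16*pi_A + 3/16*pi_B + 1/4*pi_C + 7/16*pi_D + 1/16*pi_E
  pi_C = 1/16*pi_A + 1/8*pi_B + 1/2*pi_C + 1/8*pi_D + 5/16*pi_E
  pi_D = 1/16*pi_A + 3/8*pi_B + 1/16*pi_C + 3/16*pi_D + 3/8*pi_E
  pi_E = 3/8*pi_A + 1/4*pi_B + 1/16*pi_C + 1/16*pi_D + 1/8*pi_E
with normalization: pi_A + pi_B + pi_C + pi_D + pi_E = 1.

Using the first 4 balance equations plus normalization, the linear system A*pi = b is:
  [-13/16, 1/16, 1/8, 3/16, 1/8] . pi = 0
  [5/16, -13/16, 1/4, 7/16, 1/16] . pi = 0
  [1/16, 1/8, -1/2, 1/8, 5/16] . pi = 0
  [1/16, 3/8, 1/16, -13/16, 3/8] . pi = 0
  [1, 1, 1, 1, 1] . pi = 1

Solving yields:
  pi_A = 6688/51025
  pi_B = 517/2041
  pi_C = 12001/51025
  pi_D = 2239/10205
  pi_E = 632/3925

Verification (pi * P):
  6688/51025*3/16 + 517/2041*1/16 + 12001/51025*1/8 + 2239/10205*3/16 + 632/3925*1/8 = 6688/51025 = pi_A  (ok)
  6688/51025*5/16 + 517/2041*3/16 + 12001/51025*1/4 + 2239/10205*7/16 + 632/3925*1/16 = 517/2041 = pi_B  (ok)
  6688/51025*1/16 + 517/2041*1/8 + 12001/51025*1/2 + 2239/10205*1/8 + 632/3925*5/16 = 12001/51025 = pi_C  (ok)
  6688/51025*1/16 + 517/2041*3/8 + 12001/51025*1/16 + 2239/10205*3/16 + 632/3925*3/8 = 2239/10205 = pi_D  (ok)
  6688/51025*3/8 + 517/2041*1/4 + 12001/51025*1/16 + 2239/10205*1/16 + 632/3925*1/8 = 632/3925 = pi_E  (ok)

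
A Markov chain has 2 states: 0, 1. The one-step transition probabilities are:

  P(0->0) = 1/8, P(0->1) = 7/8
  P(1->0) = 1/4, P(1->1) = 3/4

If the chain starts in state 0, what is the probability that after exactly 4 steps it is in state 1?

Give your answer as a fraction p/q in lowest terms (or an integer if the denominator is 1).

Answer: 3185/4096

Derivation:
Computing P^4 by repeated multiplication:
P^1 =
  0: [1/8, 7/8]
  1: [1/4, 3/4]
P^2 =
  0: [15/64, 49/64]
  1: [7/32, 25/32]
P^3 =
  0: [113/512, 399/512]
  1: [57/256, 199/256]
P^4 =
  0: [911/4096, 3185/4096]
  1: [455/2048, 1593/2048]

(P^4)[0 -> 1] = 3185/4096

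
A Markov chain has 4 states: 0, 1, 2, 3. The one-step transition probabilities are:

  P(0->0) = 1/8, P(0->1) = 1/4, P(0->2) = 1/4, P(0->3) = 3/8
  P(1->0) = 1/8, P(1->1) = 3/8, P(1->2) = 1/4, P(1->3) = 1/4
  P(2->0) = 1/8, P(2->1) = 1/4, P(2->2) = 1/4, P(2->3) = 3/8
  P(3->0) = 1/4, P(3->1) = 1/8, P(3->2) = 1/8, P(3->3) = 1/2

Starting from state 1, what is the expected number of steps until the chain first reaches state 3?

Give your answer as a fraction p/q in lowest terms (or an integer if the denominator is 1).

Let h_i = expected steps to first reach 3 from state i.
Boundary: h_3 = 0.
First-step equations for the other states:
  h_0 = 1 + 1/8*h_0 + 1/4*h_1 + 1/4*h_2 + 3/8*h_3
  h_1 = 1 + 1/8*h_0 + 3/8*h_1 + 1/4*h_2 + 1/4*h_3
  h_2 = 1 + 1/8*h_0 + 1/4*h_1 + 1/4*h_2 + 3/8*h_3

Substituting h_3 = 0 and rearranging gives the linear system (I - Q) h = 1:
  [7/8, -1/4, -1/4] . (h_0, h_1, h_2) = 1
  [-1/8, 5/8, -1/4] . (h_0, h_1, h_2) = 1
  [-1/8, -1/4, 3/4] . (h_0, h_1, h_2) = 1

Solving yields:
  h_0 = 56/19
  h_1 = 64/19
  h_2 = 56/19

Starting state is 1, so the expected hitting time is h_1 = 64/19.

Answer: 64/19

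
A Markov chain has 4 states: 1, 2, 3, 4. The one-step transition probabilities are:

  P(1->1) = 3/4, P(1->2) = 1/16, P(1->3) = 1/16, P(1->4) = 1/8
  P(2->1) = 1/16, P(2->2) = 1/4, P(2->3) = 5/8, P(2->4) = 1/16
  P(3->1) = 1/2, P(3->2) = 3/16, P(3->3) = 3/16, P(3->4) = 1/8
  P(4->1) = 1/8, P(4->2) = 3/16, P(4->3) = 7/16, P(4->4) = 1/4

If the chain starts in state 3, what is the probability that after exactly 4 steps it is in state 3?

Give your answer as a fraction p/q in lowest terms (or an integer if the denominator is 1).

Answer: 14077/65536

Derivation:
Computing P^4 by repeated multiplication:
P^1 =
  1: [3/4, 1/16, 1/16, 1/8]
  2: [1/16, 1/4, 5/8, 1/16]
  3: [1/2, 3/16, 3/16, 1/8]
  4: [1/8, 3/16, 7/16, 1/4]
P^2 =
  1: [157/256, 25/256, 39/256, 35/256]
  2: [49/128, 25/128, 39/128, 15/128]
  3: [127/256, 35/256, 61/256, 33/256]
  4: [91/256, 47/256, 81/256, 37/256]
P^3 =
  1: [2291/4096, 479/4096, 769/4096, 557/4096]
  2: [955/2048, 311/2048, 521/2048, 261/2048]
  3: [2113/4096, 549/4096, 891/4096, 543/4096]
  4: [1861/4096, 633/4096, 1063/4096, 539/4096]
P^4 =
  1: [35237/65536, 8185/65536, 13287/65536, 8827/65536]
  2: [16461/32768, 4545/32768, 7455/32768, 4307/32768]
  3: [34119/65536, 8611/65536, 14077/65536, 8729/65536]
  4: [32547/65536, 9199/65536, 15153/65536, 8637/65536]

(P^4)[3 -> 3] = 14077/65536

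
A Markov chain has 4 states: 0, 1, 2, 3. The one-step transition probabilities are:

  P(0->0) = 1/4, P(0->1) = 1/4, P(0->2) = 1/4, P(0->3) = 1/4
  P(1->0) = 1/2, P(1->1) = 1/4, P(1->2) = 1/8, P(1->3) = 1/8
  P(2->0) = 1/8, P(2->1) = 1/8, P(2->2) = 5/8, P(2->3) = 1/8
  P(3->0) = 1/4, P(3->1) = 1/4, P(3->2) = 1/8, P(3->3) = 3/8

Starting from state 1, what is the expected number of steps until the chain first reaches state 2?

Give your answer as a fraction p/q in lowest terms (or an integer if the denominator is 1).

Let h_i = expected steps to first reach 2 from state i.
Boundary: h_2 = 0.
First-step equations for the other states:
  h_0 = 1 + 1/4*h_0 + 1/4*h_1 + 1/4*h_2 + 1/4*h_3
  h_1 = 1 + 1/2*h_0 + 1/4*h_1 + 1/8*h_2 + 1/8*h_3
  h_3 = 1 + 1/4*h_0 + 1/4*h_1 + 1/8*h_2 + 3/8*h_3

Substituting h_2 = 0 and rearranging gives the linear system (I - Q) h = 1:
  [3/4, -1/4, -1/4] . (h_0, h_1, h_3) = 1
  [-1/2, 3/4, -1/8] . (h_0, h_1, h_3) = 1
  [-1/4, -1/4, 5/8] . (h_0, h_1, h_3) = 1

Solving yields:
  h_0 = 16/3
  h_1 = 124/21
  h_3 = 128/21

Starting state is 1, so the expected hitting time is h_1 = 124/21.

Answer: 124/21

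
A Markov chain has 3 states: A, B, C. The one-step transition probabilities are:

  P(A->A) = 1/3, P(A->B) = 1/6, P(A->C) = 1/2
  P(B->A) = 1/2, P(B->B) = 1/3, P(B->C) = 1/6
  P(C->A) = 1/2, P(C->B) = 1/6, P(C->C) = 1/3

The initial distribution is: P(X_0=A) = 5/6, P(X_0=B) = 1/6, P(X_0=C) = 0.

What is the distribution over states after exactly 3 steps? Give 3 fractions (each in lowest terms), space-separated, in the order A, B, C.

Propagating the distribution step by step (d_{t+1} = d_t * P):
d_0 = (A=5/6, B=1/6, C=0)
  d_1[A] = 5/6*1/3 + 1/6*1/2 + 0*1/2 = 13/36
  d_1[B] = 5/6*1/6 + 1/6*1/3 + 0*1/6 = 7/36
  d_1[C] = 5/6*1/2 + 1/6*1/6 + 0*1/3 = 4/9
d_1 = (A=13/36, B=7/36, C=4/9)
  d_2[A] = 13/36*1/3 + 7/36*1/2 + 4/9*1/2 = 95/216
  d_2[B] = 13/36*1/6 + 7/36*1/3 + 4/9*1/6 = 43/216
  d_2[C] = 13/36*1/2 + 7/36*1/6 + 4/9*1/3 = 13/36
d_2 = (A=95/216, B=43/216, C=13/36)
  d_3[A] = 95/216*1/3 + 43/216*1/2 + 13/36*1/2 = 553/1296
  d_3[B] = 95/216*1/6 + 43/216*1/3 + 13/36*1/6 = 259/1296
  d_3[C] = 95/216*1/2 + 43/216*1/6 + 13/36*1/3 = 121/324
d_3 = (A=553/1296, B=259/1296, C=121/324)

Answer: 553/1296 259/1296 121/324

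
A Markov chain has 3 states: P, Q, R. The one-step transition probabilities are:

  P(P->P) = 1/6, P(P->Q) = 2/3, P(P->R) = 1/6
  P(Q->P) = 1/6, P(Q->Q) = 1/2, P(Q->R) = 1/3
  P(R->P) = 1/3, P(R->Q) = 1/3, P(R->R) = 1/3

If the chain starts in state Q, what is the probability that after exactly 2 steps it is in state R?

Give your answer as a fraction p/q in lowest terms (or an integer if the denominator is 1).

Computing P^2 by repeated multiplication:
P^1 =
  P: [1/6, 2/3, 1/6]
  Q: [1/6, 1/2, 1/3]
  R: [1/3, 1/3, 1/3]
P^2 =
  P: [7/36, 1/2, 11/36]
  Q: [2/9, 17/36, 11/36]
  R: [2/9, 1/2, 5/18]

(P^2)[Q -> R] = 11/36

Answer: 11/36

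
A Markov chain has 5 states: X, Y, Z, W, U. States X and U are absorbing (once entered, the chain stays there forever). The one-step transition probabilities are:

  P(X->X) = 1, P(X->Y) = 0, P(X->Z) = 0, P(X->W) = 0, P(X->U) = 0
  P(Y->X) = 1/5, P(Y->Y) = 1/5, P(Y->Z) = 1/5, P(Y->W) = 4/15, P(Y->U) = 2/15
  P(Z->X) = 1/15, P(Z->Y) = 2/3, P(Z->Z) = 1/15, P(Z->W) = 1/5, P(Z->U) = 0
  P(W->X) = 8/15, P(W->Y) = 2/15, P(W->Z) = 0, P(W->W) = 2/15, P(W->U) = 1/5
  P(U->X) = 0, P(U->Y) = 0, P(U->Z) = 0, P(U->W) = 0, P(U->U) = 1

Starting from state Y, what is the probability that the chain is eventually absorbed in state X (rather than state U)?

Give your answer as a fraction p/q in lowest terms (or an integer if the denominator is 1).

Let a_i = P(absorbed in X | start in state i).
Boundary conditions: a_X = 1, a_U = 0.
For each transient state i, a_i = sum_j P(i->j) * a_j:
  a_Y = 1/5*a_X + 1/5*a_Y + 1/5*a_Z + 4/15*a_W + 2/15*a_U
  a_Z = 1/15*a_X + 2/3*a_Y + 1/15*a_Z + 1/5*a_W + 0*a_U
  a_W = 8/15*a_X + 2/15*a_Y + 0*a_Z + 2/15*a_W + 1/5*a_U

Substituting a_X = 1 and a_U = 0, rearrange to (I - Q) a = r where r[i] = P(i -> X):
  [4/5, -1/5, -4/15] . (a_Y, a_Z, a_W) = 1/5
  [-2/3, 14/15, -1/5] . (a_Y, a_Z, a_W) = 1/15
  [-2/15, 0, 13/15] . (a_Y, a_Z, a_W) = 8/15

Solving yields:
  a_Y = 85/128
  a_Z = 291/416
  a_W = 597/832

Starting state is Y, so the absorption probability is a_Y = 85/128.

Answer: 85/128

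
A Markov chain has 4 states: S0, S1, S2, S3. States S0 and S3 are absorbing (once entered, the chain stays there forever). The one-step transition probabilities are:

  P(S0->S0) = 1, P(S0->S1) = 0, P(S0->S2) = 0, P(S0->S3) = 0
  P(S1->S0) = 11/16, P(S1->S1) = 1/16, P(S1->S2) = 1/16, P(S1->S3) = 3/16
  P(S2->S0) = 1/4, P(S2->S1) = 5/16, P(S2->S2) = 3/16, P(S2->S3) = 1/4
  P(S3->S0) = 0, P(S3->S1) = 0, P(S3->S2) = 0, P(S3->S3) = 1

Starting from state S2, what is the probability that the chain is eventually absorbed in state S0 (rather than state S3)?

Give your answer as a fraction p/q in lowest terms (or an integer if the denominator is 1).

Answer: 23/38

Derivation:
Let a_i = P(absorbed in S0 | start in state i).
Boundary conditions: a_S0 = 1, a_S3 = 0.
For each transient state i, a_i = sum_j P(i->j) * a_j:
  a_S1 = 11/16*a_S0 + 1/16*a_S1 + 1/16*a_S2 + 3/16*a_S3
  a_S2 = 1/4*a_S0 + 5/16*a_S1 + 3/16*a_S2 + 1/4*a_S3

Substituting a_S0 = 1 and a_S3 = 0, rearrange to (I - Q) a = r where r[i] = P(i -> S0):
  [15/16, -1/16] . (a_S1, a_S2) = 11/16
  [-5/16, 13/16] . (a_S1, a_S2) = 1/4

Solving yields:
  a_S1 = 147/190
  a_S2 = 23/38

Starting state is S2, so the absorption probability is a_S2 = 23/38.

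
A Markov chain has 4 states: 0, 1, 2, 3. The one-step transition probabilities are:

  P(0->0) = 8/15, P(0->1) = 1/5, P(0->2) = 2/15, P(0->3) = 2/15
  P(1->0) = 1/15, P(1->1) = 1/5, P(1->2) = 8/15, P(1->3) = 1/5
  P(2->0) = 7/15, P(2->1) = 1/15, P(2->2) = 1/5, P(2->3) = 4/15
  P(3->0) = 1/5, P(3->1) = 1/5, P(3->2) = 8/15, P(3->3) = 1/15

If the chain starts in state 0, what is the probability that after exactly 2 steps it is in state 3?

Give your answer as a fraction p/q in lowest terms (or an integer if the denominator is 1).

Answer: 7/45

Derivation:
Computing P^2 by repeated multiplication:
P^1 =
  0: [8/15, 1/5, 2/15, 2/15]
  1: [1/15, 1/5, 8/15, 1/5]
  2: [7/15, 1/15, 1/5, 4/15]
  3: [1/5, 1/5, 8/15, 1/15]
P^2 =
  0: [29/75, 41/225, 62/225, 7/45]
  1: [76/225, 29/225, 74/225, 46/225]
  2: [2/5, 13/75, 7/25, 11/75]
  3: [86/225, 29/225, 62/225, 16/75]

(P^2)[0 -> 3] = 7/45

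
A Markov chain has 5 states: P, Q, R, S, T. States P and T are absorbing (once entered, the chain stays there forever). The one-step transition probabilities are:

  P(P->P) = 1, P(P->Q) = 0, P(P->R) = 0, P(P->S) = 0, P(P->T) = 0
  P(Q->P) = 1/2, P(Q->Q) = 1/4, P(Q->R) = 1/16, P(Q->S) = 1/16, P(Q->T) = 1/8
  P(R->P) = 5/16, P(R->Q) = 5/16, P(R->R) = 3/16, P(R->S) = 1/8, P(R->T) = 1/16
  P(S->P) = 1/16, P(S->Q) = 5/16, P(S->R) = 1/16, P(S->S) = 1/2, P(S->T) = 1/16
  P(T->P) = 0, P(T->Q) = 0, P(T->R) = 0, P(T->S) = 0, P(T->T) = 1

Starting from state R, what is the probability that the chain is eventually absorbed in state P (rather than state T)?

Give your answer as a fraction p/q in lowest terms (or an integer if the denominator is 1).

Let a_i = P(absorbed in P | start in state i).
Boundary conditions: a_P = 1, a_T = 0.
For each transient state i, a_i = sum_j P(i->j) * a_j:
  a_Q = 1/2*a_P + 1/4*a_Q + 1/16*a_R + 1/16*a_S + 1/8*a_T
  a_R = 5/16*a_P + 5/16*a_Q + 3/16*a_R + 1/8*a_S + 1/16*a_T
  a_S = 1/16*a_P + 5/16*a_Q + 1/16*a_R + 1/2*a_S + 1/16*a_T

Substituting a_P = 1 and a_T = 0, rearrange to (I - Q) a = r where r[i] = P(i -> P):
  [3/4, -1/16, -1/16] . (a_Q, a_R, a_S) = 1/2
  [-5/16, 13/16, -1/8] . (a_Q, a_R, a_S) = 5/16
  [-5/16, -1/16, 1/2] . (a_Q, a_R, a_S) = 1/16

Solving yields:
  a_Q = 73/92
  a_R = 221/276
  a_S = 199/276

Starting state is R, so the absorption probability is a_R = 221/276.

Answer: 221/276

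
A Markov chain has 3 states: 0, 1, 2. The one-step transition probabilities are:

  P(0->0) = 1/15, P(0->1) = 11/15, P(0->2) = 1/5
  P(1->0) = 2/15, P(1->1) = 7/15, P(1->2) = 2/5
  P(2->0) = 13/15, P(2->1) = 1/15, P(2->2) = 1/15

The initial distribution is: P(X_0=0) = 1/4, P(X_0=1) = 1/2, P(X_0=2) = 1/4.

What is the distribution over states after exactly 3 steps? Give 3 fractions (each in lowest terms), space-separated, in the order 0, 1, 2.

Propagating the distribution step by step (d_{t+1} = d_t * P):
d_0 = (0=1/4, 1=1/2, 2=1/4)
  d_1[0] = 1/4*1/15 + 1/2*2/15 + 1/4*13/15 = 3/10
  d_1[1] = 1/4*11/15 + 1/2*7/15 + 1/4*1/15 = 13/30
  d_1[2] = 1/4*1/5 + 1/2*2/5 + 1/4*1/15 = 4/15
d_1 = (0=3/10, 1=13/30, 2=4/15)
  d_2[0] = 3/10*1/15 + 13/30*2/15 + 4/15*13/15 = 139/450
  d_2[1] = 3/10*11/15 + 13/30*7/15 + 4/15*1/15 = 11/25
  d_2[2] = 3/10*1/5 + 13/30*2/5 + 4/15*1/15 = 113/450
d_2 = (0=139/450, 1=11/25, 2=113/450)
  d_3[0] = 139/450*1/15 + 11/25*2/15 + 113/450*13/15 = 334/1125
  d_3[1] = 139/450*11/15 + 11/25*7/15 + 113/450*1/15 = 1514/3375
  d_3[2] = 139/450*1/5 + 11/25*2/5 + 113/450*1/15 = 859/3375
d_3 = (0=334/1125, 1=1514/3375, 2=859/3375)

Answer: 334/1125 1514/3375 859/3375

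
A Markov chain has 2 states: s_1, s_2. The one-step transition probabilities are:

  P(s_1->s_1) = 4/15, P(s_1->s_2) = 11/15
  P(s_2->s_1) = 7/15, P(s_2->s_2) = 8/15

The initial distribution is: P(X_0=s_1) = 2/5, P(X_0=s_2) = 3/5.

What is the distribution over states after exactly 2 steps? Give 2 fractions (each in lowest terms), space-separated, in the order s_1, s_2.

Answer: 146/375 229/375

Derivation:
Propagating the distribution step by step (d_{t+1} = d_t * P):
d_0 = (s_1=2/5, s_2=3/5)
  d_1[s_1] = 2/5*4/15 + 3/5*7/15 = 29/75
  d_1[s_2] = 2/5*11/15 + 3/5*8/15 = 46/75
d_1 = (s_1=29/75, s_2=46/75)
  d_2[s_1] = 29/75*4/15 + 46/75*7/15 = 146/375
  d_2[s_2] = 29/75*11/15 + 46/75*8/15 = 229/375
d_2 = (s_1=146/375, s_2=229/375)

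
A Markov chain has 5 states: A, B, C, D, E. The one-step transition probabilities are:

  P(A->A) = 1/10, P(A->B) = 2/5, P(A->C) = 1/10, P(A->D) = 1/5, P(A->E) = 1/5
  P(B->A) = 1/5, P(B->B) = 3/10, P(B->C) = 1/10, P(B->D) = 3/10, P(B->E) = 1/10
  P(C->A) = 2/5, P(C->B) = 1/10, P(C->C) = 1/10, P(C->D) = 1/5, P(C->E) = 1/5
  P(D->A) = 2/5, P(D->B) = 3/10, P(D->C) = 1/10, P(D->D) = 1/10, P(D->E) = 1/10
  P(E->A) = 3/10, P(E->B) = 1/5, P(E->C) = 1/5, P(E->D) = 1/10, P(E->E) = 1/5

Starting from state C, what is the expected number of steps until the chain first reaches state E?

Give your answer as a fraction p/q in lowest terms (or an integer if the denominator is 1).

Let h_i = expected steps to first reach E from state i.
Boundary: h_E = 0.
First-step equations for the other states:
  h_A = 1 + 1/10*h_A + 2/5*h_B + 1/10*h_C + 1/5*h_D + 1/5*h_E
  h_B = 1 + 1/5*h_A + 3/10*h_B + 1/10*h_C + 3/10*h_D + 1/10*h_E
  h_C = 1 + 2/5*h_A + 1/10*h_B + 1/10*h_C + 1/5*h_D + 1/5*h_E
  h_D = 1 + 2/5*h_A + 3/10*h_B + 1/10*h_C + 1/10*h_D + 1/10*h_E

Substituting h_E = 0 and rearranging gives the linear system (I - Q) h = 1:
  [9/10, -2/5, -1/10, -1/5] . (h_A, h_B, h_C, h_D) = 1
  [-1/5, 7/10, -1/10, -3/10] . (h_A, h_B, h_C, h_D) = 1
  [-2/5, -1/10, 9/10, -1/5] . (h_A, h_B, h_C, h_D) = 1
  [-2/5, -3/10, -1/10, 9/10] . (h_A, h_B, h_C, h_D) = 1

Solving yields:
  h_A = 3050/449
  h_B = 3350/449
  h_C = 2960/449
  h_D = 3300/449

Starting state is C, so the expected hitting time is h_C = 2960/449.

Answer: 2960/449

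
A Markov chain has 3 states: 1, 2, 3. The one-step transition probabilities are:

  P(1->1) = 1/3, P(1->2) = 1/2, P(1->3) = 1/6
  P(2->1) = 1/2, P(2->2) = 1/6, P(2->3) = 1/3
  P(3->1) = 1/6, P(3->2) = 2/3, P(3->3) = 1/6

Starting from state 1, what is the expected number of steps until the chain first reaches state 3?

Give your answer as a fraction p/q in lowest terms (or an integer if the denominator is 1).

Answer: 48/11

Derivation:
Let h_i = expected steps to first reach 3 from state i.
Boundary: h_3 = 0.
First-step equations for the other states:
  h_1 = 1 + 1/3*h_1 + 1/2*h_2 + 1/6*h_3
  h_2 = 1 + 1/2*h_1 + 1/6*h_2 + 1/3*h_3

Substituting h_3 = 0 and rearranging gives the linear system (I - Q) h = 1:
  [2/3, -1/2] . (h_1, h_2) = 1
  [-1/2, 5/6] . (h_1, h_2) = 1

Solving yields:
  h_1 = 48/11
  h_2 = 42/11

Starting state is 1, so the expected hitting time is h_1 = 48/11.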